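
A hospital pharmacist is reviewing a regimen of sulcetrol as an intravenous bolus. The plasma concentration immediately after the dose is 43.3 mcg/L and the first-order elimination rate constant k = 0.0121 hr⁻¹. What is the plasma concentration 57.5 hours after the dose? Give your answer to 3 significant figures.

21.6 mcg/L

C(t) = C₀ e^(−kt) = 43.3 × e^(−0.01210 × 57.5) = 43.3 × e^(−0.6957) = 43.3 × 0.4987 ≈ 21.6 mcg/L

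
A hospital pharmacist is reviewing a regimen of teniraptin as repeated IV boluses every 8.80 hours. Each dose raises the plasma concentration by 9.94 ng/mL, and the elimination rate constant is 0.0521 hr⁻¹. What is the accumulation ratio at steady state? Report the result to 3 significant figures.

Fraction remaining after one interval: e^(−kτ) = e^(−0.05210 × 8.80) = 0.6322
R = 1 / (1 − 0.6322) = 1 / 0.3678 ≈ 2.72

2.72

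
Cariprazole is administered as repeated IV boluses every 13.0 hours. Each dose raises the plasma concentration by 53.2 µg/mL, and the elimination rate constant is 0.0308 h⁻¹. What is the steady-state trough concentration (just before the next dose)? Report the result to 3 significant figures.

108 µg/mL

Fraction remaining after one interval: e^(−kτ) = e^(−0.03080 × 13.0) = 0.6701
R = 1 / (1 − 0.6701) = 3.031
Css,max = 53.2 × 3.031 = 161.2 µg/mL
Css,min = Css,max × e^(−kτ) = 161.2 × 0.6701 ≈ 108 µg/mL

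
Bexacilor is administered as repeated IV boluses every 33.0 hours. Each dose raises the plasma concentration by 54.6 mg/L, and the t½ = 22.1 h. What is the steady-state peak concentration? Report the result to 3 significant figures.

84.7 mg/L

k = ln 2 / 22.1 = 0.03136 h⁻¹
Fraction remaining after one interval: e^(−kτ) = e^(−0.03136 × 33.0) = 0.3552
R = 1 / (1 − 0.3552) = 1.551
Css,max = 54.6 × 1.551 ≈ 84.7 mg/L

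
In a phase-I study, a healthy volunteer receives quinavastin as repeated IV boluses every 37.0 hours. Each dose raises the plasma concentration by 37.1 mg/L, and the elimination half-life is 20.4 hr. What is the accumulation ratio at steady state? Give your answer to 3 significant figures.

1.40

k = ln 2 / 20.4 = 0.03398 hr⁻¹
Fraction remaining after one interval: e^(−kτ) = e^(−0.03398 × 37.0) = 0.2845
R = 1 / (1 − 0.2845) = 1 / 0.7155 ≈ 1.40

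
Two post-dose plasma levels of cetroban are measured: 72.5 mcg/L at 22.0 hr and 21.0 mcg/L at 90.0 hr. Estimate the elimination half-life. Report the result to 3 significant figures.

38.0 hours

k = ln(C₁/C₂) / (t₂ − t₁) = ln(72.5/21.0) / (90.0 − 22.0)
  = 1.239 / 68.00 = 0.01822 hr⁻¹
t½ = ln 2 / k = ln 2 / 0.01822 ≈ 38.0 hours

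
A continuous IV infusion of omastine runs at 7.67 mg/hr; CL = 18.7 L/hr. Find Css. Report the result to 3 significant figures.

Css = infusion rate / CL = 7.67 / 18.7 ≈ 0.410 mg/L

0.410 mg/L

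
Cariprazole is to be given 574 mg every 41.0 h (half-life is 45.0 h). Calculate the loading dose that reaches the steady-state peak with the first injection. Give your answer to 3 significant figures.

1230 mg

k = ln 2 / 45.0 = 0.01540 h⁻¹
Accumulation ratio R = 1 / (1 − e^(−kτ)) = 1 / (1 − e^(−0.01540×41.0)) = 1 / (1 − 0.5318) = 2.136
Loading dose = maintenance dose × R = 574 × 2.136 ≈ 1230 mg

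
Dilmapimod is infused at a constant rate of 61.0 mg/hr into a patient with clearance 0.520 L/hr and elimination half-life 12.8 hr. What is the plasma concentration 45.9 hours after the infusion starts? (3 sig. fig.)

Css = rate / CL = 61.0 / 0.520 = 117.3 mg/L
k = ln 2 / 12.8 = 0.05415 hr⁻¹
C(t) = Css (1 − e^(−kt)) = 117.3 × (1 − e^(−2.486)) = 117.3 × 0.9167 ≈ 108 mg/L

108 mg/L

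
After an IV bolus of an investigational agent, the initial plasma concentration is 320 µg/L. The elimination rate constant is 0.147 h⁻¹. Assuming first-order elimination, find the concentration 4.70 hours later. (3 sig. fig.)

160 µg/L

C(t) = C₀ e^(−kt) = 320 × e^(−0.1470 × 4.70) = 320 × e^(−0.6909) = 320 × 0.5011 ≈ 160 µg/L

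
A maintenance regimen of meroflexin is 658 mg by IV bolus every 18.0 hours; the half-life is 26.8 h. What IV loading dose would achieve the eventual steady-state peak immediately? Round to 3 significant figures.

k = ln 2 / 26.8 = 0.02586 h⁻¹
Accumulation ratio R = 1 / (1 − e^(−kτ)) = 1 / (1 − e^(−0.02586×18.0)) = 1 / (1 − 0.6278) = 2.687
Loading dose = maintenance dose × R = 658 × 2.687 ≈ 1770 mg

1770 mg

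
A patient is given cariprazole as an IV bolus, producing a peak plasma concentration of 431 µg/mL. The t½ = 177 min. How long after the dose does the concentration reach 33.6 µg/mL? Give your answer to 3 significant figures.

k = ln 2 / 177 = 0.003916 min⁻¹
C(t) = C₀ e^(−kt)  ⇒  t = ln(C₀/C) / k
t = ln(431/33.6) / 0.003916 = 2.552 / 0.003916 ≈ 652 minutes

652 minutes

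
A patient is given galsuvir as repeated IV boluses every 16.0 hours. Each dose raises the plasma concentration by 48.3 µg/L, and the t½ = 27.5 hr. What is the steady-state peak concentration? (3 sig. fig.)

146 µg/L

k = ln 2 / 27.5 = 0.02521 hr⁻¹
Fraction remaining after one interval: e^(−kτ) = e^(−0.02521 × 16.0) = 0.6681
R = 1 / (1 − 0.6681) = 3.013
Css,max = 48.3 × 3.013 ≈ 146 µg/L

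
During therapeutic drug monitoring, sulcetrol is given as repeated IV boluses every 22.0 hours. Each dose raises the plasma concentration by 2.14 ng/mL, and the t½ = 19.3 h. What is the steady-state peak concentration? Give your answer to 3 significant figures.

3.92 ng/mL

k = ln 2 / 19.3 = 0.03591 h⁻¹
Fraction remaining after one interval: e^(−kτ) = e^(−0.03591 × 22.0) = 0.4538
R = 1 / (1 − 0.4538) = 1.831
Css,max = 2.14 × 1.831 ≈ 3.92 ng/mL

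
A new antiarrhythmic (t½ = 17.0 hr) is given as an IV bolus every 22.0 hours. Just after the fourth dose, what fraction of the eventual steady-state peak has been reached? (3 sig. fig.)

0.972

k = ln 2 / 17.0 = 0.04077 hr⁻¹
f_n = 1 − e^(−nkτ) = 1 − e^(−4 × 0.04077 × 22.0) = 1 − e^(−3.588) = 1 − 0.02765 ≈ 0.972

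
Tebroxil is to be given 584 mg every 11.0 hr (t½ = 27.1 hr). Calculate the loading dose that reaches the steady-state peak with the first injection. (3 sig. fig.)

2380 mg

k = ln 2 / 27.1 = 0.02558 hr⁻¹
Accumulation ratio R = 1 / (1 − e^(−kτ)) = 1 / (1 − e^(−0.02558×11.0)) = 1 / (1 − 0.7548) = 4.078
Loading dose = maintenance dose × R = 584 × 4.078 ≈ 2380 mg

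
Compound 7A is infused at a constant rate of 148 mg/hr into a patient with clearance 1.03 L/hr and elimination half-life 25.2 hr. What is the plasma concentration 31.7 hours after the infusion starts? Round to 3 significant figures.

83.6 mg/L

Css = rate / CL = 148 / 1.03 = 143.7 mg/L
k = ln 2 / 25.2 = 0.02751 hr⁻¹
C(t) = Css (1 − e^(−kt)) = 143.7 × (1 − e^(−0.8719)) = 143.7 × 0.5819 ≈ 83.6 mg/L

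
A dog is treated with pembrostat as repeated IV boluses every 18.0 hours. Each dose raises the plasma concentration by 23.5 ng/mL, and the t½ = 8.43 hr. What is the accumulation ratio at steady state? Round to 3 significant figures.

1.29

k = ln 2 / 8.43 = 0.08222 hr⁻¹
Fraction remaining after one interval: e^(−kτ) = e^(−0.08222 × 18.0) = 0.2276
R = 1 / (1 − 0.2276) = 1 / 0.7724 ≈ 1.29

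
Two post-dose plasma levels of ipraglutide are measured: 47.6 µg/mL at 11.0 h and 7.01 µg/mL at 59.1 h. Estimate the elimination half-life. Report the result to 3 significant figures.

17.4 hours

k = ln(C₁/C₂) / (t₂ − t₁) = ln(47.6/7.01) / (59.1 − 11.0)
  = 1.915 / 48.10 = 0.03982 h⁻¹
t½ = ln 2 / k = ln 2 / 0.03982 ≈ 17.4 hours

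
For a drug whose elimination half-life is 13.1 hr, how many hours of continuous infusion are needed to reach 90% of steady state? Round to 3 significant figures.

k = ln 2 / 13.1 = 0.05291 hr⁻¹
f = 1 − e^(−kt)  ⇒  t = −ln(1 − f) / k
t = −ln(1 − 0.9) / 0.05291 = 2.303 / 0.05291 ≈ 43.5 hours

43.5 hours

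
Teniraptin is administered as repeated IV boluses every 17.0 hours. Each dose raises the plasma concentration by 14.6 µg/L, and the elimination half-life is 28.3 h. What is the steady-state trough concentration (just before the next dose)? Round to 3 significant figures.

k = ln 2 / 28.3 = 0.02449 h⁻¹
Fraction remaining after one interval: e^(−kτ) = e^(−0.02449 × 17.0) = 0.6594
R = 1 / (1 − 0.6594) = 2.936
Css,max = 14.6 × 2.936 = 42.87 µg/L
Css,min = Css,max × e^(−kτ) = 42.87 × 0.6594 ≈ 28.3 µg/L

28.3 µg/L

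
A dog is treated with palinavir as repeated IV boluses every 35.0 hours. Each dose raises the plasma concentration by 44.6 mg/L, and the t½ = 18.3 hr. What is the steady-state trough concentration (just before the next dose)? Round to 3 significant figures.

k = ln 2 / 18.3 = 0.03788 hr⁻¹
Fraction remaining after one interval: e^(−kτ) = e^(−0.03788 × 35.0) = 0.2656
R = 1 / (1 − 0.2656) = 1.362
Css,max = 44.6 × 1.362 = 60.73 mg/L
Css,min = Css,max × e^(−kτ) = 60.73 × 0.2656 ≈ 16.1 mg/L

16.1 mg/L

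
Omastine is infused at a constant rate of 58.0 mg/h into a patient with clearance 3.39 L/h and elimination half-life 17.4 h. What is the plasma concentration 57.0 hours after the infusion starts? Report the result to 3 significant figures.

15.3 µg/mL

Css = rate / CL = 58.0 / 3.39 = 17.11 µg/mL
k = ln 2 / 17.4 = 0.03984 h⁻¹
C(t) = Css (1 − e^(−kt)) = 17.11 × (1 − e^(−2.271)) = 17.11 × 0.8968 ≈ 15.3 µg/mL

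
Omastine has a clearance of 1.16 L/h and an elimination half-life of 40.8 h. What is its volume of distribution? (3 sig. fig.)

k = ln 2 / t½ = ln 2 / 40.8 = 0.01699 h⁻¹
V = CL / k = 1.16 / 0.01699 ≈ 68.3 L

68.3 L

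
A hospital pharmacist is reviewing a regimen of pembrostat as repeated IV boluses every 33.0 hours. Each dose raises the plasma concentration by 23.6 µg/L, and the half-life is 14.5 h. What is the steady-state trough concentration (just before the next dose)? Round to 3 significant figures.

6.14 µg/L

k = ln 2 / 14.5 = 0.04780 h⁻¹
Fraction remaining after one interval: e^(−kτ) = e^(−0.04780 × 33.0) = 0.2065
R = 1 / (1 − 0.2065) = 1.260
Css,max = 23.6 × 1.260 = 29.74 µg/L
Css,min = Css,max × e^(−kτ) = 29.74 × 0.2065 ≈ 6.14 µg/L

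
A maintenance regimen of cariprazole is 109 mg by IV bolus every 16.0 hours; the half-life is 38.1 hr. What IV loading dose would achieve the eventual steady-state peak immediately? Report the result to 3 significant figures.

432 mg

k = ln 2 / 38.1 = 0.01819 hr⁻¹
Accumulation ratio R = 1 / (1 − e^(−kτ)) = 1 / (1 − e^(−0.01819×16.0)) = 1 / (1 − 0.7475) = 3.960
Loading dose = maintenance dose × R = 109 × 3.960 ≈ 432 mg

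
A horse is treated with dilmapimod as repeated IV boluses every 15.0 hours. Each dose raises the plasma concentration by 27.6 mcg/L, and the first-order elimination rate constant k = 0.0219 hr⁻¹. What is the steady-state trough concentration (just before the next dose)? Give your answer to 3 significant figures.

Fraction remaining after one interval: e^(−kτ) = e^(−0.02190 × 15.0) = 0.7200
R = 1 / (1 − 0.7200) = 3.571
Css,max = 27.6 × 3.571 = 98.57 mcg/L
Css,min = Css,max × e^(−kτ) = 98.57 × 0.7200 ≈ 71.0 mcg/L

71.0 mcg/L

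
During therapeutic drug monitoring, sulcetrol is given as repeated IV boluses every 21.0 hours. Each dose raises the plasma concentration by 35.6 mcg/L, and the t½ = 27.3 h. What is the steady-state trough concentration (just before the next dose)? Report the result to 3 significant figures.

50.5 mcg/L

k = ln 2 / 27.3 = 0.02539 h⁻¹
Fraction remaining after one interval: e^(−kτ) = e^(−0.02539 × 21.0) = 0.5867
R = 1 / (1 − 0.5867) = 2.420
Css,max = 35.6 × 2.420 = 86.14 mcg/L
Css,min = Css,max × e^(−kτ) = 86.14 × 0.5867 ≈ 50.5 mcg/L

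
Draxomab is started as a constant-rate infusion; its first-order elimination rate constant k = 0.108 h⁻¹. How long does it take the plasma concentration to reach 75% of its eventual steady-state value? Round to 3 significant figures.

12.8 hours

f = 1 − e^(−kt)  ⇒  t = −ln(1 − f) / k
t = −ln(1 − 0.75) / 0.1080 = 1.386 / 0.1080 ≈ 12.8 hours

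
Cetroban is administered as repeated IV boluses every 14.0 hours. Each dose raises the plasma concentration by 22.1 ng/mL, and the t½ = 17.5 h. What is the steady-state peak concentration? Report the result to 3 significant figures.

k = ln 2 / 17.5 = 0.03961 h⁻¹
Fraction remaining after one interval: e^(−kτ) = e^(−0.03961 × 14.0) = 0.5743
R = 1 / (1 − 0.5743) = 2.349
Css,max = 22.1 × 2.349 ≈ 51.9 ng/mL

51.9 ng/mL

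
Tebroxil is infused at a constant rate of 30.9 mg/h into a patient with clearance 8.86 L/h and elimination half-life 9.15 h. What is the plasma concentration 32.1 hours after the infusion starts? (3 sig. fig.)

3.18 µg/mL

Css = rate / CL = 30.9 / 8.86 = 3.488 µg/mL
k = ln 2 / 9.15 = 0.07575 h⁻¹
C(t) = Css (1 − e^(−kt)) = 3.488 × (1 − e^(−2.432)) = 3.488 × 0.9121 ≈ 3.18 µg/mL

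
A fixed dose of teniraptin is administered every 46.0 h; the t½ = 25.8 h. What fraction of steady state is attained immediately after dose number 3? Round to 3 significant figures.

0.975

k = ln 2 / 25.8 = 0.02687 h⁻¹
f_n = 1 − e^(−nkτ) = 1 − e^(−3 × 0.02687 × 46.0) = 1 − e^(−3.708) = 1 − 0.02454 ≈ 0.975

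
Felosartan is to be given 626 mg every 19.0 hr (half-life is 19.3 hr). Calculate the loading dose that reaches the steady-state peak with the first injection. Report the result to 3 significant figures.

1270 mg

k = ln 2 / 19.3 = 0.03591 hr⁻¹
Accumulation ratio R = 1 / (1 − e^(−kτ)) = 1 / (1 − e^(−0.03591×19.0)) = 1 / (1 − 0.5054) = 2.022
Loading dose = maintenance dose × R = 626 × 2.022 ≈ 1270 mg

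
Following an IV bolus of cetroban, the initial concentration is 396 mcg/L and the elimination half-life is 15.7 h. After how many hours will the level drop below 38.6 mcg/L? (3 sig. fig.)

k = ln 2 / 15.7 = 0.04415 h⁻¹
C(t) = C₀ e^(−kt)  ⇒  t = ln(C₀/C) / k
t = ln(396/38.6) / 0.04415 = 2.328 / 0.04415 ≈ 52.7 hours

52.7 hours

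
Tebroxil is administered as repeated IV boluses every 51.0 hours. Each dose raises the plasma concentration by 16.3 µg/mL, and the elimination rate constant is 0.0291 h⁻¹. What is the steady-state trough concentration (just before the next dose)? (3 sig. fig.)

Fraction remaining after one interval: e^(−kτ) = e^(−0.02910 × 51.0) = 0.2267
R = 1 / (1 − 0.2267) = 1.293
Css,max = 16.3 × 1.293 = 21.08 µg/mL
Css,min = Css,max × e^(−kτ) = 21.08 × 0.2267 ≈ 4.78 µg/mL

4.78 µg/mL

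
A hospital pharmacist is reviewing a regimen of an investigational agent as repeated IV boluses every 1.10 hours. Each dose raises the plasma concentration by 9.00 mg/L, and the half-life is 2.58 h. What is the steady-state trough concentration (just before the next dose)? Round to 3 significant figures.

26.2 mg/L

k = ln 2 / 2.58 = 0.2687 h⁻¹
Fraction remaining after one interval: e^(−kτ) = e^(−0.2687 × 1.10) = 0.7441
R = 1 / (1 − 0.7441) = 3.908
Css,max = 9.00 × 3.908 = 35.18 mg/L
Css,min = Css,max × e^(−kτ) = 35.18 × 0.7441 ≈ 26.2 mg/L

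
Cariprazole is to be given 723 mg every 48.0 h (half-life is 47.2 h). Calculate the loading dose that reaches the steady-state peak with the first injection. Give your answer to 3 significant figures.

1430 mg

k = ln 2 / 47.2 = 0.01469 h⁻¹
Accumulation ratio R = 1 / (1 − e^(−kτ)) = 1 / (1 − e^(−0.01469×48.0)) = 1 / (1 − 0.4942) = 1.977
Loading dose = maintenance dose × R = 723 × 1.977 ≈ 1430 mg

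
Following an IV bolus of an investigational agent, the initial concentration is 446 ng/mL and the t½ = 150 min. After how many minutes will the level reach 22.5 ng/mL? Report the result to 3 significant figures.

k = ln 2 / 150 = 0.004621 min⁻¹
C(t) = C₀ e^(−kt)  ⇒  t = ln(C₀/C) / k
t = ln(446/22.5) / 0.004621 = 2.987 / 0.004621 ≈ 646 minutes

646 minutes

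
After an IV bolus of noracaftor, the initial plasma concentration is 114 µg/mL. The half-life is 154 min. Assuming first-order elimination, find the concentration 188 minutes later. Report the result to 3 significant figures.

k = ln 2 / 154 = 0.004501 min⁻¹
188 min is 1.221 half-lives, so C = 114 × (1/2)^1.221 = 114 × 0.4291 ≈ 48.9 µg/mL

48.9 µg/mL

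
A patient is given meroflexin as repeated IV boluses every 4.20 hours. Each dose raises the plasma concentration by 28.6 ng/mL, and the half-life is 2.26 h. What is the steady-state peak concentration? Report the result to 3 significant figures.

k = ln 2 / 2.26 = 0.3067 h⁻¹
Fraction remaining after one interval: e^(−kτ) = e^(−0.3067 × 4.20) = 0.2758
R = 1 / (1 − 0.2758) = 1.381
Css,max = 28.6 × 1.381 ≈ 39.5 ng/mL

39.5 ng/mL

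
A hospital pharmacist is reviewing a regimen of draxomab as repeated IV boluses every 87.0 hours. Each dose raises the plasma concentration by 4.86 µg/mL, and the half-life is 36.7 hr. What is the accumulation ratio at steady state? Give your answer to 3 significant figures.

1.24

k = ln 2 / 36.7 = 0.01889 hr⁻¹
Fraction remaining after one interval: e^(−kτ) = e^(−0.01889 × 87.0) = 0.1934
R = 1 / (1 − 0.1934) = 1 / 0.8066 ≈ 1.24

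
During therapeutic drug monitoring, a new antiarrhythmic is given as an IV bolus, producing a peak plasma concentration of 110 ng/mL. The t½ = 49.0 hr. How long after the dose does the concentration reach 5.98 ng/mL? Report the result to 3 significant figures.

206 hours

k = ln 2 / 49.0 = 0.01415 hr⁻¹
C(t) = C₀ e^(−kt)  ⇒  t = ln(C₀/C) / k
t = ln(110/5.98) / 0.01415 = 2.912 / 0.01415 ≈ 206 hours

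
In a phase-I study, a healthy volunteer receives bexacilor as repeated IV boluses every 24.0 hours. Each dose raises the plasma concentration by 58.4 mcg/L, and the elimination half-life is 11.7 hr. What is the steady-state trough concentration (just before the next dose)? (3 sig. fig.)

k = ln 2 / 11.7 = 0.05924 hr⁻¹
Fraction remaining after one interval: e^(−kτ) = e^(−0.05924 × 24.0) = 0.2413
R = 1 / (1 − 0.2413) = 1.318
Css,max = 58.4 × 1.318 = 76.97 mcg/L
Css,min = Css,max × e^(−kτ) = 76.97 × 0.2413 ≈ 18.6 mcg/L

18.6 mcg/L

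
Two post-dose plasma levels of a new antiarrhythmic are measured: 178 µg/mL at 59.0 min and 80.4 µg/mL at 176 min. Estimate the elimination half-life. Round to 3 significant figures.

k = ln(C₁/C₂) / (t₂ − t₁) = ln(178/80.4) / (176 − 59.0)
  = 0.7948 / 117.0 = 0.006793 min⁻¹
t½ = ln 2 / k = ln 2 / 0.006793 ≈ 102 minutes

102 minutes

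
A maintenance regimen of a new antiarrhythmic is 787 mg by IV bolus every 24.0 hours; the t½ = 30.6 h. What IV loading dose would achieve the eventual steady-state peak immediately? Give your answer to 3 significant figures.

k = ln 2 / 30.6 = 0.02265 h⁻¹
Accumulation ratio R = 1 / (1 − e^(−kτ)) = 1 / (1 − e^(−0.02265×24.0)) = 1 / (1 − 0.5806) = 2.385
Loading dose = maintenance dose × R = 787 × 2.385 ≈ 1880 mg

1880 mg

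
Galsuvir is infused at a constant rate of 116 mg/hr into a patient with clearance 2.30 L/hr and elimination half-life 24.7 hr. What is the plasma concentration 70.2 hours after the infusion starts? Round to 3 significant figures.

Css = rate / CL = 116 / 2.30 = 50.43 mg/L
k = ln 2 / 24.7 = 0.02806 hr⁻¹
C(t) = Css (1 − e^(−kt)) = 50.43 × (1 − e^(−1.970)) = 50.43 × 0.8605 ≈ 43.4 mg/L

43.4 mg/L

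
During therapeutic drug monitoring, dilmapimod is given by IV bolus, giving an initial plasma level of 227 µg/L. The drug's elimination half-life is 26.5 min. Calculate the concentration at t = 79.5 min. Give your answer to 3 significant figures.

28.4 µg/L

k = ln 2 / 26.5 = 0.02616 min⁻¹
79.5 min is 3.000 half-lives, so C = 227 × (1/2)^3.000 = 227 × 0.1250 ≈ 28.4 µg/L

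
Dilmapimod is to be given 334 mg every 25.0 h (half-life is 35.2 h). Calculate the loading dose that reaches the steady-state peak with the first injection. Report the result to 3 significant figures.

k = ln 2 / 35.2 = 0.01969 h⁻¹
Accumulation ratio R = 1 / (1 − e^(−kτ)) = 1 / (1 − e^(−0.01969×25.0)) = 1 / (1 − 0.6112) = 2.572
Loading dose = maintenance dose × R = 334 × 2.572 ≈ 859 mg

859 mg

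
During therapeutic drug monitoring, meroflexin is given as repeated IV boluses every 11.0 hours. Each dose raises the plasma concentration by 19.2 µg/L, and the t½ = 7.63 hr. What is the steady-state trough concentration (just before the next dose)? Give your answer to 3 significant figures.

k = ln 2 / 7.63 = 0.09084 hr⁻¹
Fraction remaining after one interval: e^(−kτ) = e^(−0.09084 × 11.0) = 0.3681
R = 1 / (1 − 0.3681) = 1.583
Css,max = 19.2 × 1.583 = 30.39 µg/L
Css,min = Css,max × e^(−kτ) = 30.39 × 0.3681 ≈ 11.2 µg/L

11.2 µg/L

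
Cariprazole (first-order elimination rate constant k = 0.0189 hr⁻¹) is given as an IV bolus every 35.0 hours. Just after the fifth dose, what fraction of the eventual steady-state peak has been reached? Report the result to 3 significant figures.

0.963

f_n = 1 − e^(−nkτ) = 1 − e^(−5 × 0.01890 × 35.0) = 1 − e^(−3.308) = 1 − 0.03661 ≈ 0.963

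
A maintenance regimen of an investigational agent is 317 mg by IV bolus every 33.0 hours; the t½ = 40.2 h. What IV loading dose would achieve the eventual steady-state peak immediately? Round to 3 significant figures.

k = ln 2 / 40.2 = 0.01724 h⁻¹
Accumulation ratio R = 1 / (1 − e^(−kτ)) = 1 / (1 − e^(−0.01724×33.0)) = 1 / (1 − 0.5661) = 2.305
Loading dose = maintenance dose × R = 317 × 2.305 ≈ 731 mg

731 mg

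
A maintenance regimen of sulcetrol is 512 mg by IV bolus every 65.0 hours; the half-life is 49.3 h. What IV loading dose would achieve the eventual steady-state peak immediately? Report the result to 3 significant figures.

855 mg

k = ln 2 / 49.3 = 0.01406 h⁻¹
Accumulation ratio R = 1 / (1 − e^(−kτ)) = 1 / (1 − e^(−0.01406×65.0)) = 1 / (1 − 0.4010) = 1.669
Loading dose = maintenance dose × R = 512 × 1.669 ≈ 855 mg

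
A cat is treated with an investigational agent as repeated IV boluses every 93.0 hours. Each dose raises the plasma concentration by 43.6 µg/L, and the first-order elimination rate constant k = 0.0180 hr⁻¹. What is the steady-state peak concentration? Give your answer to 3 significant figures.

Fraction remaining after one interval: e^(−kτ) = e^(−0.01800 × 93.0) = 0.1875
R = 1 / (1 − 0.1875) = 1.231
Css,max = 43.6 × 1.231 ≈ 53.7 µg/L

53.7 µg/L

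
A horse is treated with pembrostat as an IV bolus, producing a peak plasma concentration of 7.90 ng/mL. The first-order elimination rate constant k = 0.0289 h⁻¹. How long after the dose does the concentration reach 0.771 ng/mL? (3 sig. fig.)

80.5 hours

C(t) = C₀ e^(−kt)  ⇒  t = ln(C₀/C) / k
t = ln(7.90/0.771) / 0.02890 = 2.327 / 0.02890 ≈ 80.5 hours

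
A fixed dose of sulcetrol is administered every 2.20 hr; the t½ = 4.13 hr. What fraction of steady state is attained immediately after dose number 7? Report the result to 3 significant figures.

0.925

k = ln 2 / 4.13 = 0.1678 hr⁻¹
f_n = 1 − e^(−nkτ) = 1 − e^(−7 × 0.1678 × 2.20) = 1 − e^(−2.585) = 1 − 0.07542 ≈ 0.925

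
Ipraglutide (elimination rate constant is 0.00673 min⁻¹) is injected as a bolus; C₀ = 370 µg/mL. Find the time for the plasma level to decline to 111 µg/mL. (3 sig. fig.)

179 minutes

C(t) = C₀ e^(−kt)  ⇒  t = ln(C₀/C) / k
t = ln(370/111) / 0.006730 = 1.204 / 0.006730 ≈ 179 minutes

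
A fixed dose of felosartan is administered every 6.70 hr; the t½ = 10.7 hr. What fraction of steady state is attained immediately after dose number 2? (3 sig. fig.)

k = ln 2 / 10.7 = 0.06478 hr⁻¹
f_n = 1 − e^(−nkτ) = 1 − e^(−2 × 0.06478 × 6.70) = 1 − e^(−0.8681) = 1 − 0.4198 ≈ 0.580

0.580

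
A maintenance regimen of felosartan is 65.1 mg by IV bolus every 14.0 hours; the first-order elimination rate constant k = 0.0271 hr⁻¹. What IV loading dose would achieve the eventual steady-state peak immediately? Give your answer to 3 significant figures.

206 mg

Accumulation ratio R = 1 / (1 − e^(−kτ)) = 1 / (1 − e^(−0.02710×14.0)) = 1 / (1 − 0.6843) = 3.167
Loading dose = maintenance dose × R = 65.1 × 3.167 ≈ 206 mg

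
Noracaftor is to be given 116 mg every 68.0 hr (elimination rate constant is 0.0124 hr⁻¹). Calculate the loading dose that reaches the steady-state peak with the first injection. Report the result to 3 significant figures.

Accumulation ratio R = 1 / (1 − e^(−kτ)) = 1 / (1 − e^(−0.01240×68.0)) = 1 / (1 − 0.4303) = 1.755
Loading dose = maintenance dose × R = 116 × 1.755 ≈ 204 mg

204 mg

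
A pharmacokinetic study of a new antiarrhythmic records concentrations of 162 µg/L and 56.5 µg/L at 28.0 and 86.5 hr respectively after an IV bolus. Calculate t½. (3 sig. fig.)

38.5 hours

k = ln(C₁/C₂) / (t₂ − t₁) = ln(162/56.5) / (86.5 − 28.0)
  = 1.053 / 58.50 = 0.01801 hr⁻¹
t½ = ln 2 / k = ln 2 / 0.01801 ≈ 38.5 hours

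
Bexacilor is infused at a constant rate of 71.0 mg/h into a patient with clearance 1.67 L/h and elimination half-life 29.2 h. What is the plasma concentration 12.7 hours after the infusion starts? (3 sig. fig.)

11.1 µg/mL

Css = rate / CL = 71.0 / 1.67 = 42.51 µg/mL
k = ln 2 / 29.2 = 0.02374 h⁻¹
C(t) = Css (1 − e^(−kt)) = 42.51 × (1 − e^(−0.3015)) = 42.51 × 0.2603 ≈ 11.1 µg/mL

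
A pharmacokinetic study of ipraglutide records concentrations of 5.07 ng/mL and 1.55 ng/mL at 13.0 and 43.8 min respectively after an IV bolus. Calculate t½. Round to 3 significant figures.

18.0 minutes

k = ln(C₁/C₂) / (t₂ − t₁) = ln(5.07/1.55) / (43.8 − 13.0)
  = 1.185 / 30.80 = 0.03848 min⁻¹
t½ = ln 2 / k = ln 2 / 0.03848 ≈ 18.0 minutes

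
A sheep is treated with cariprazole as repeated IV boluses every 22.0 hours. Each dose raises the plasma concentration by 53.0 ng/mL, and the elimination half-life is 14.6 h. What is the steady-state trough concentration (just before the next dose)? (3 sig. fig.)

28.8 ng/mL

k = ln 2 / 14.6 = 0.04748 h⁻¹
Fraction remaining after one interval: e^(−kτ) = e^(−0.04748 × 22.0) = 0.3519
R = 1 / (1 − 0.3519) = 1.543
Css,max = 53.0 × 1.543 = 81.77 ng/mL
Css,min = Css,max × e^(−kτ) = 81.77 × 0.3519 ≈ 28.8 ng/mL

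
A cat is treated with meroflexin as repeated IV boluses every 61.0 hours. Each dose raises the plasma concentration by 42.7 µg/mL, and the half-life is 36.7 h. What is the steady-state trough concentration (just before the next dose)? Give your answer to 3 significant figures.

k = ln 2 / 36.7 = 0.01889 h⁻¹
Fraction remaining after one interval: e^(−kτ) = e^(−0.01889 × 61.0) = 0.3160
R = 1 / (1 − 0.3160) = 1.462
Css,max = 42.7 × 1.462 = 62.42 µg/mL
Css,min = Css,max × e^(−kτ) = 62.42 × 0.3160 ≈ 19.7 µg/mL

19.7 µg/mL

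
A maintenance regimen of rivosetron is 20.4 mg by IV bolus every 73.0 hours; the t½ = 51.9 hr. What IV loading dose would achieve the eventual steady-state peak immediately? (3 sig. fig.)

k = ln 2 / 51.9 = 0.01336 hr⁻¹
Accumulation ratio R = 1 / (1 − e^(−kτ)) = 1 / (1 − e^(−0.01336×73.0)) = 1 / (1 − 0.3772) = 1.606
Loading dose = maintenance dose × R = 20.4 × 1.606 ≈ 32.8 mg

32.8 mg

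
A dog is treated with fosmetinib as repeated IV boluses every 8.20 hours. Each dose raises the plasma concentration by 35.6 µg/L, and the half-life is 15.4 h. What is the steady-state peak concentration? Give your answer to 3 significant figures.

115 µg/L

k = ln 2 / 15.4 = 0.04501 h⁻¹
Fraction remaining after one interval: e^(−kτ) = e^(−0.04501 × 8.20) = 0.6914
R = 1 / (1 − 0.6914) = 3.240
Css,max = 35.6 × 3.240 ≈ 115 µg/L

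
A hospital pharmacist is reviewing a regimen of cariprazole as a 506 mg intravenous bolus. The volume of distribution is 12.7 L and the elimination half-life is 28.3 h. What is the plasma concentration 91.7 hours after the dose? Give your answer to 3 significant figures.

C₀ = dose / V = 506 / 12.7 = 39.84 mg/L
k = ln 2 / 28.3 = 0.02449 h⁻¹
C(t) = C₀ e^(−kt) = 39.84 × e^(−0.02449 × 91.7) = 39.84 × e^(−2.246) = 39.84 × 0.1058 ≈ 4.22 mg/L

4.22 mg/L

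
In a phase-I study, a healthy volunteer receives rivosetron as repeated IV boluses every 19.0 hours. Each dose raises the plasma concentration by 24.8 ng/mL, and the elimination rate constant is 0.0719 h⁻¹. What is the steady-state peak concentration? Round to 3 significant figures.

33.3 ng/mL

Fraction remaining after one interval: e^(−kτ) = e^(−0.07190 × 19.0) = 0.2551
R = 1 / (1 − 0.2551) = 1.342
Css,max = 24.8 × 1.342 ≈ 33.3 ng/mL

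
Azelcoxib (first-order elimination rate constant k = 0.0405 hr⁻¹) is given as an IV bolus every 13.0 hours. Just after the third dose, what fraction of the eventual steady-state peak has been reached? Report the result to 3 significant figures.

0.794

f_n = 1 − e^(−nkτ) = 1 − e^(−3 × 0.04050 × 13.0) = 1 − e^(−1.579) = 1 − 0.2061 ≈ 0.794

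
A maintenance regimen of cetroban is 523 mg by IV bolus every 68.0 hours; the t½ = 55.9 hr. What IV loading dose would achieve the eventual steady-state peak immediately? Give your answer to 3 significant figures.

k = ln 2 / 55.9 = 0.01240 hr⁻¹
Accumulation ratio R = 1 / (1 − e^(−kτ)) = 1 / (1 − e^(−0.01240×68.0)) = 1 / (1 − 0.4303) = 1.755
Loading dose = maintenance dose × R = 523 × 1.755 ≈ 918 mg

918 mg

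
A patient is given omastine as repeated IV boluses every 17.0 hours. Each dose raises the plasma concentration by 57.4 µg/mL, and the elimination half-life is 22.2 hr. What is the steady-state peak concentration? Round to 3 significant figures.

139 µg/mL

k = ln 2 / 22.2 = 0.03122 hr⁻¹
Fraction remaining after one interval: e^(−kτ) = e^(−0.03122 × 17.0) = 0.5881
R = 1 / (1 − 0.5881) = 2.428
Css,max = 57.4 × 2.428 ≈ 139 µg/mL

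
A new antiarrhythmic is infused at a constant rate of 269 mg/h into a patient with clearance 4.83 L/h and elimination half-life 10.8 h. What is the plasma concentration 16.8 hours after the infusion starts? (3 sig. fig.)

Css = rate / CL = 269 / 4.83 = 55.69 µg/mL
k = ln 2 / 10.8 = 0.06418 h⁻¹
C(t) = Css (1 − e^(−kt)) = 55.69 × (1 − e^(−1.078)) = 55.69 × 0.6598 ≈ 36.7 µg/mL

36.7 µg/mL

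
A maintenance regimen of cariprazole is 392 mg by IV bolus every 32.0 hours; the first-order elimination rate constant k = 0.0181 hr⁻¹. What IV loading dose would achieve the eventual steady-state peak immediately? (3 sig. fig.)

Accumulation ratio R = 1 / (1 − e^(−kτ)) = 1 / (1 − e^(−0.01810×32.0)) = 1 / (1 − 0.5603) = 2.275
Loading dose = maintenance dose × R = 392 × 2.275 ≈ 892 mg

892 mg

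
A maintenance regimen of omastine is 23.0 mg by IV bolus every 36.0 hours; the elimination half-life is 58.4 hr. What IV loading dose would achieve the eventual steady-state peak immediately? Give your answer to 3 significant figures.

k = ln 2 / 58.4 = 0.01187 hr⁻¹
Accumulation ratio R = 1 / (1 − e^(−kτ)) = 1 / (1 − e^(−0.01187×36.0)) = 1 / (1 − 0.6523) = 2.876
Loading dose = maintenance dose × R = 23.0 × 2.876 ≈ 66.1 mg

66.1 mg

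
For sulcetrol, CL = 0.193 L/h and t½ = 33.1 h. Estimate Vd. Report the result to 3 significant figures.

k = ln 2 / t½ = ln 2 / 33.1 = 0.02094 h⁻¹
V = CL / k = 0.193 / 0.02094 ≈ 9.22 L

9.22 L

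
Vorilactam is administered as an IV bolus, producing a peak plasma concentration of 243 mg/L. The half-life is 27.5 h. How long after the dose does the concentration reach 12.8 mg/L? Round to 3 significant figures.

k = ln 2 / 27.5 = 0.02521 h⁻¹
C(t) = C₀ e^(−kt)  ⇒  t = ln(C₀/C) / k
t = ln(243/12.8) / 0.02521 = 2.944 / 0.02521 ≈ 117 hours

117 hours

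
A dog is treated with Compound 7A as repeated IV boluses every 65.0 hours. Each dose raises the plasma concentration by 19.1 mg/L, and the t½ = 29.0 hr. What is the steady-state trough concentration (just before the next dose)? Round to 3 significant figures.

5.12 mg/L

k = ln 2 / 29.0 = 0.02390 hr⁻¹
Fraction remaining after one interval: e^(−kτ) = e^(−0.02390 × 65.0) = 0.2115
R = 1 / (1 − 0.2115) = 1.268
Css,max = 19.1 × 1.268 = 24.22 mg/L
Css,min = Css,max × e^(−kτ) = 24.22 × 0.2115 ≈ 5.12 mg/L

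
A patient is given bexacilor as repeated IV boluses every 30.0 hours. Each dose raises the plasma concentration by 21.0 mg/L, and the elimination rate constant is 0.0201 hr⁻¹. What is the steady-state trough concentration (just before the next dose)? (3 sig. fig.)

Fraction remaining after one interval: e^(−kτ) = e^(−0.02010 × 30.0) = 0.5472
R = 1 / (1 − 0.5472) = 2.208
Css,max = 21.0 × 2.208 = 46.37 mg/L
Css,min = Css,max × e^(−kτ) = 46.37 × 0.5472 ≈ 25.4 mg/L

25.4 mg/L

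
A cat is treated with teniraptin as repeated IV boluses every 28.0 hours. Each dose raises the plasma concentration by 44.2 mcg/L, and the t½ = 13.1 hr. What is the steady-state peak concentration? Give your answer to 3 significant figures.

k = ln 2 / 13.1 = 0.05291 hr⁻¹
Fraction remaining after one interval: e^(−kτ) = e^(−0.05291 × 28.0) = 0.2273
R = 1 / (1 − 0.2273) = 1.294
Css,max = 44.2 × 1.294 ≈ 57.2 mcg/L

57.2 mcg/L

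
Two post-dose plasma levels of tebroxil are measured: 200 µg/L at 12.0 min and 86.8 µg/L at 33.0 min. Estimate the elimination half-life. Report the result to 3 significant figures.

k = ln(C₁/C₂) / (t₂ − t₁) = ln(200/86.8) / (33.0 − 12.0)
  = 0.8347 / 21.00 = 0.03975 min⁻¹
t½ = ln 2 / k = ln 2 / 0.03975 ≈ 17.4 minutes

17.4 minutes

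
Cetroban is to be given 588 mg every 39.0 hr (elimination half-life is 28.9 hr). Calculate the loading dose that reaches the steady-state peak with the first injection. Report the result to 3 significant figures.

968 mg

k = ln 2 / 28.9 = 0.02398 hr⁻¹
Accumulation ratio R = 1 / (1 − e^(−kτ)) = 1 / (1 − e^(−0.02398×39.0)) = 1 / (1 − 0.3924) = 1.646
Loading dose = maintenance dose × R = 588 × 1.646 ≈ 968 mg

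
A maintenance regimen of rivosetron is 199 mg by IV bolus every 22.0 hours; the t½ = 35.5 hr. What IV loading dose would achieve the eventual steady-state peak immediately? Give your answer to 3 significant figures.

k = ln 2 / 35.5 = 0.01953 hr⁻¹
Accumulation ratio R = 1 / (1 − e^(−kτ)) = 1 / (1 − e^(−0.01953×22.0)) = 1 / (1 − 0.6508) = 2.864
Loading dose = maintenance dose × R = 199 × 2.864 ≈ 570 mg

570 mg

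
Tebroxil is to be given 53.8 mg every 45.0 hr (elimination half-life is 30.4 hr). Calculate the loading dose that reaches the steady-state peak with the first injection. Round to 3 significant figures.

k = ln 2 / 30.4 = 0.02280 hr⁻¹
Accumulation ratio R = 1 / (1 − e^(−kτ)) = 1 / (1 − e^(−0.02280×45.0)) = 1 / (1 − 0.3584) = 1.559
Loading dose = maintenance dose × R = 53.8 × 1.559 ≈ 83.9 mg

83.9 mg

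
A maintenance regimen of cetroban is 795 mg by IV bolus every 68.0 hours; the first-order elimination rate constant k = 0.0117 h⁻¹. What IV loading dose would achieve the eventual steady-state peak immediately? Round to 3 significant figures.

1450 mg

Accumulation ratio R = 1 / (1 − e^(−kτ)) = 1 / (1 − e^(−0.01170×68.0)) = 1 / (1 − 0.4513) = 1.823
Loading dose = maintenance dose × R = 795 × 1.823 ≈ 1450 mg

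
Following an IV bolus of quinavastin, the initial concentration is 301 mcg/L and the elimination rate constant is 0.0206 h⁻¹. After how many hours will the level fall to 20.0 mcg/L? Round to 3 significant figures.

C(t) = C₀ e^(−kt)  ⇒  t = ln(C₀/C) / k
t = ln(301/20.0) / 0.02060 = 2.711 / 0.02060 ≈ 132 hours

132 hours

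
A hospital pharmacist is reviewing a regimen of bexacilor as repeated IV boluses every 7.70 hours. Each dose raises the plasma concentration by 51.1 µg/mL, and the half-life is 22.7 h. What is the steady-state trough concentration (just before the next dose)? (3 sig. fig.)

193 µg/mL

k = ln 2 / 22.7 = 0.03054 h⁻¹
Fraction remaining after one interval: e^(−kτ) = e^(−0.03054 × 7.70) = 0.7905
R = 1 / (1 − 0.7905) = 4.773
Css,max = 51.1 × 4.773 = 243.9 µg/mL
Css,min = Css,max × e^(−kτ) = 243.9 × 0.7905 ≈ 193 µg/mL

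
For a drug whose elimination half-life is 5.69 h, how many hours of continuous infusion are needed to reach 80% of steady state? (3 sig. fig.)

13.2 hours

k = ln 2 / 5.69 = 0.1218 h⁻¹
f = 1 − e^(−kt)  ⇒  t = −ln(1 − f) / k
t = −ln(1 − 0.8) / 0.1218 = 1.609 / 0.1218 ≈ 13.2 hours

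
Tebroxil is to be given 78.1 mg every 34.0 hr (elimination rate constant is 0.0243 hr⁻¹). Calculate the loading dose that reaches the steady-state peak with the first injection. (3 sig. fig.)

Accumulation ratio R = 1 / (1 − e^(−kτ)) = 1 / (1 − e^(−0.02430×34.0)) = 1 / (1 − 0.4377) = 1.778
Loading dose = maintenance dose × R = 78.1 × 1.778 ≈ 139 mg

139 mg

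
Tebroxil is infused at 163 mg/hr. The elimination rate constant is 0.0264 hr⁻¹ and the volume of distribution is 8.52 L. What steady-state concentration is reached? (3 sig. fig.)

725 mg/L

CL = k · V = 0.0264 × 8.52 = 0.2249 L/hr
Css = rate / CL = 163 / 0.2249 ≈ 725 mg/L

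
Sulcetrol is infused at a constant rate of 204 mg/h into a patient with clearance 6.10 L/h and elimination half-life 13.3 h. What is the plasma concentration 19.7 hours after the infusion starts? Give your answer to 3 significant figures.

Css = rate / CL = 204 / 6.10 = 33.44 mg/L
k = ln 2 / 13.3 = 0.05212 h⁻¹
C(t) = Css (1 − e^(−kt)) = 33.44 × (1 − e^(−1.027)) = 33.44 × 0.6418 ≈ 21.5 mg/L

21.5 mg/L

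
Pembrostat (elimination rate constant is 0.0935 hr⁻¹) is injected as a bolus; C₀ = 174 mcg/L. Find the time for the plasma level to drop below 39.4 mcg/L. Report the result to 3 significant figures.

C(t) = C₀ e^(−kt)  ⇒  t = ln(C₀/C) / k
t = ln(174/39.4) / 0.09350 = 1.485 / 0.09350 ≈ 15.9 hours

15.9 hours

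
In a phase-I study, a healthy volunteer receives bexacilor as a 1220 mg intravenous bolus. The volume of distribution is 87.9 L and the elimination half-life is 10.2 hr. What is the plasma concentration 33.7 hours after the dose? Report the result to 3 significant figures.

1.41 mg/L

C₀ = dose / V = 1220 / 87.9 = 13.88 mg/L
k = ln 2 / 10.2 = 0.06796 hr⁻¹
C(t) = C₀ e^(−kt) = 13.88 × e^(−0.06796 × 33.7) = 13.88 × e^(−2.290) = 13.88 × 0.1013 ≈ 1.41 mg/L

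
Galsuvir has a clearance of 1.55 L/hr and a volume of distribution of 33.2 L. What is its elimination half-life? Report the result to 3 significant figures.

k = CL / V = 1.55 / 33.2 = 0.04669 hr⁻¹
t½ = ln 2 / k = ln 2 / 0.04669 ≈ 14.8 hours

14.8 hours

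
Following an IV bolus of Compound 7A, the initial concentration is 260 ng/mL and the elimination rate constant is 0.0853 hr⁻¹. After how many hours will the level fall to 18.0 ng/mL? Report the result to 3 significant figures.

31.3 hours

C(t) = C₀ e^(−kt)  ⇒  t = ln(C₀/C) / k
t = ln(260/18.0) / 0.08530 = 2.670 / 0.08530 ≈ 31.3 hours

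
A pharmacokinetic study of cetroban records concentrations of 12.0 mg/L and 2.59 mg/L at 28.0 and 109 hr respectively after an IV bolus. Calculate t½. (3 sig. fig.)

36.6 hours

k = ln(C₁/C₂) / (t₂ − t₁) = ln(12.0/2.59) / (109 − 28.0)
  = 1.533 / 81.00 = 0.01893 hr⁻¹
t½ = ln 2 / k = ln 2 / 0.01893 ≈ 36.6 hours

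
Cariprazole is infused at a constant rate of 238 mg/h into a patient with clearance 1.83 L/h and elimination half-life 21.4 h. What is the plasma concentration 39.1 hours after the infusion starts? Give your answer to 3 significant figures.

93.4 mg/L

Css = rate / CL = 238 / 1.83 = 130.1 mg/L
k = ln 2 / 21.4 = 0.03239 h⁻¹
C(t) = Css (1 − e^(−kt)) = 130.1 × (1 − e^(−1.266)) = 130.1 × 0.7182 ≈ 93.4 mg/L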